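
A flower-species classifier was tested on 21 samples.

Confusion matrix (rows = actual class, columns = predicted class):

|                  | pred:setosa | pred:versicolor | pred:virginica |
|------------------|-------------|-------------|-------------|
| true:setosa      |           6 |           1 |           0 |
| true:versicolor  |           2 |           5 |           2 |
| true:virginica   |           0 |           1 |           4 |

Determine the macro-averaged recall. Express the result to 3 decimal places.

0.738

Per-class recall (TP/(TP+FN)):
  setosa: TP=6, FN=1+0=1 → 6/7 = 0.8571
  versicolor: TP=5, FN=2+2=4 → 5/9 = 0.5556
  virginica: TP=4, FN=0+1=1 → 4/5 = 0.8000
Macro-recall = mean = (0.8571 + 0.5556 + 0.8000) / 3 = 0.738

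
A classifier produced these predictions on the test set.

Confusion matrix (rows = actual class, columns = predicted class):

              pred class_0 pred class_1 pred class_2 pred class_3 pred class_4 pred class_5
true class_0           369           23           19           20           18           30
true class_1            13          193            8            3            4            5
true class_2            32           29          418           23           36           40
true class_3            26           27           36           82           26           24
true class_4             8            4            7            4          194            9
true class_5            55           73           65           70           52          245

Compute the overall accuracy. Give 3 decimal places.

0.655

Accuracy = trace / total = (369+193+418+82+194+245=1501) / 2290 = 1501/2290 = 0.655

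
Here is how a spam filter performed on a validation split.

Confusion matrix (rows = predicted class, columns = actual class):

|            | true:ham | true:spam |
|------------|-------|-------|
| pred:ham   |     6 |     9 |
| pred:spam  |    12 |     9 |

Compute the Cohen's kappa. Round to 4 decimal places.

-0.1667

Observed agreement pₒ = trace/N = 15/36 = 0.41667
Expected agreement pₑ = Σ (rowᵢ·colᵢ)/N² = (18·15 + 18·21)/36² = 0.50000
κ = (pₒ − pₑ)/(1 − pₑ) = (0.41667 − 0.50000)/(1 − 0.50000) = -0.1667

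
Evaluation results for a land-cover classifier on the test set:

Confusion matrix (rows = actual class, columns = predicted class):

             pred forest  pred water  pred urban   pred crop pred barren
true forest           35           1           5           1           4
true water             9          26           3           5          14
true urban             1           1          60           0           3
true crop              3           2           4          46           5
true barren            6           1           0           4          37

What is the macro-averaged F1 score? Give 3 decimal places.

0.725

Per-class F1 score (2·TP/(2·TP+FP+FN)):
  forest: TP=35, FP=9+1+3+6=19, FN=1+5+1+4=11 → 70/100 = 0.7000
  water: TP=26, FP=1+1+2+1=5, FN=9+3+5+14=31 → 52/88 = 0.5909
  urban: TP=60, FP=5+3+4+0=12, FN=1+1+0+3=5 → 120/137 = 0.8759
  crop: TP=46, FP=1+5+0+4=10, FN=3+2+4+5=14 → 92/116 = 0.7931
  barren: TP=37, FP=4+14+3+5=26, FN=6+1+0+4=11 → 74/111 = 0.6667
Macro-F1 score = mean = (0.7000 + 0.5909 + 0.8759 + 0.7931 + 0.6667) / 5 = 0.725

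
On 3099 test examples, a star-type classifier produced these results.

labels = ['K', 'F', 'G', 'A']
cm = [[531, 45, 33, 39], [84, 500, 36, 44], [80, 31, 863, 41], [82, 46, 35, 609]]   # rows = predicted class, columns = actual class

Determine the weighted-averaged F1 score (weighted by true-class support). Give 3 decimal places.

0.806

Per-class F1 score (2·TP/(2·TP+FP+FN)):
  K: TP=531, FP=45+33+39=117, FN=84+80+82=246 → 1062/1425 = 0.7453
  F: TP=500, FP=84+36+44=164, FN=45+31+46=122 → 1000/1286 = 0.7776
  G: TP=863, FP=80+31+41=152, FN=33+36+35=104 → 1726/1982 = 0.8708
  A: TP=609, FP=82+46+35=163, FN=39+44+41=124 → 1218/1505 = 0.8093
Weighted-F1 score = Σ (supportᵢ/N)·F1 scoreᵢ with N=3099: (777/3099)·0.7453 + (622/3099)·0.7776 + (967/3099)·0.8708 + (733/3099)·0.8093 = 0.806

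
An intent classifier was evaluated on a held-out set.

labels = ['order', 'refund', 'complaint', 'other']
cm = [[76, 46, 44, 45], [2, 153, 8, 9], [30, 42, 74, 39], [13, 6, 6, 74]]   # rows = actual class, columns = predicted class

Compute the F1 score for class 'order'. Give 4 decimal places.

0.4578

Take TP from the diagonal, FP from the rest of the 'order' prediction marginal, FN from the rest of the 'order' actual marginal.
F1 score = 2·TP/(2·TP+FP+FN).
order: TP=76, FP=2+30+13=45, FN=46+44+45=135 → 152/332 = 0.45783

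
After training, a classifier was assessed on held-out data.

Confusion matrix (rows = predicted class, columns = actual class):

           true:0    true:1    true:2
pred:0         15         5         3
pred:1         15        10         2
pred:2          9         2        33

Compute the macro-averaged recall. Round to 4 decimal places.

Per-class recall (TP/(TP+FN)):
  0: TP=15, FN=15+9=24 → 15/39 = 0.38462
  1: TP=10, FN=5+2=7 → 10/17 = 0.58824
  2: TP=33, FN=3+2=5 → 33/38 = 0.86842
Macro-recall = mean = (0.38462 + 0.58824 + 0.86842) / 3 = 0.6138

0.6138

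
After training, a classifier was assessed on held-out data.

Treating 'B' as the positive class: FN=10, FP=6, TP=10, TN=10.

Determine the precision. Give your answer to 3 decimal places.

Precision = TP/(TP+FP) = 10/(10+6) = 10/16 = 0.625

0.625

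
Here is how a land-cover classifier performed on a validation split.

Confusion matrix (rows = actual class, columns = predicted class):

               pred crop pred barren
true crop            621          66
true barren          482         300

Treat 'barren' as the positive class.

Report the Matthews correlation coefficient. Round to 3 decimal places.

MCC = (TP·TN − FP·FN) / √((TP+FP)(TP+FN)(TN+FP)(TN+FN))
Numerator = 300·621 − 66·482 = 154488
Denominator = √(366·782·687·1103) = √216880291332 = 465704.0813
MCC = 154488 / 465704.0813 = 0.332

0.332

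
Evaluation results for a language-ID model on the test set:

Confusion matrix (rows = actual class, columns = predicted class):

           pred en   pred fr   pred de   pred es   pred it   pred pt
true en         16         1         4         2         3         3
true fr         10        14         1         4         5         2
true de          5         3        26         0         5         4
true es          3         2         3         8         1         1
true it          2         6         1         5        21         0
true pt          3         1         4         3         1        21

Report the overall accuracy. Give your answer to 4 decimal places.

0.5464

Accuracy = trace / total = (16+14+26+8+21+21=106) / 194 = 106/194 = 0.5464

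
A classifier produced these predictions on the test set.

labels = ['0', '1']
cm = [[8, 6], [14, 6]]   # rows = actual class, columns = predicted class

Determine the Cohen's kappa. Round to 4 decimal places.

Observed agreement pₒ = trace/N = 14/34 = 0.41176
Expected agreement pₑ = Σ (rowᵢ·colᵢ)/N² = (14·22 + 20·12)/34² = 0.47405
κ = (pₒ − pₑ)/(1 − pₑ) = (0.41176 − 0.47405)/(1 − 0.47405) = -0.1184

-0.1184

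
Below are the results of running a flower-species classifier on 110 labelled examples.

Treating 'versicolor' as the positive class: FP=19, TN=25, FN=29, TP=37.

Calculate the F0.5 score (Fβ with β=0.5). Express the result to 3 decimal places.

Fβ = (1+β²)·TP / ((1+β²)·TP + β²·FN + FP), with β²=1/4
= 1.25·37 / (1.25·37 + 0.25·29 + 19) = 0.638

0.638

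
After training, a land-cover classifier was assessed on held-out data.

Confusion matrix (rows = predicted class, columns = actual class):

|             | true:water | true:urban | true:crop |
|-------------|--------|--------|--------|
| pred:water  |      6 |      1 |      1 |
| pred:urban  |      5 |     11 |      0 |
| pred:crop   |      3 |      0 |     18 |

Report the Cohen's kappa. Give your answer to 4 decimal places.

0.6596

Observed agreement pₒ = trace/N = 35/45 = 0.77778
Expected agreement pₑ = Σ (rowᵢ·colᵢ)/N² = (14·8 + 12·16 + 19·21)/45² = 0.34716
κ = (pₒ − pₑ)/(1 − pₑ) = (0.77778 − 0.34716)/(1 − 0.34716) = 0.6596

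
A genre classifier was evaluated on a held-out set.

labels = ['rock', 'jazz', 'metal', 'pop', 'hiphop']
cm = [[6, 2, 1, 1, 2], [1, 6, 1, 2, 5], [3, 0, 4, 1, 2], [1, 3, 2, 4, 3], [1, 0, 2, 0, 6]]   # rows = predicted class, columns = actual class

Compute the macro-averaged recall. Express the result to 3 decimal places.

0.456

Per-class recall (TP/(TP+FN)):
  rock: TP=6, FN=1+3+1+1=6 → 6/12 = 0.5000
  jazz: TP=6, FN=2+0+3+0=5 → 6/11 = 0.5455
  metal: TP=4, FN=1+1+2+2=6 → 4/10 = 0.4000
  pop: TP=4, FN=1+2+1+0=4 → 4/8 = 0.5000
  hiphop: TP=6, FN=2+5+2+3=12 → 6/18 = 0.3333
Macro-recall = mean = (0.5000 + 0.5455 + 0.4000 + 0.5000 + 0.3333) / 5 = 0.456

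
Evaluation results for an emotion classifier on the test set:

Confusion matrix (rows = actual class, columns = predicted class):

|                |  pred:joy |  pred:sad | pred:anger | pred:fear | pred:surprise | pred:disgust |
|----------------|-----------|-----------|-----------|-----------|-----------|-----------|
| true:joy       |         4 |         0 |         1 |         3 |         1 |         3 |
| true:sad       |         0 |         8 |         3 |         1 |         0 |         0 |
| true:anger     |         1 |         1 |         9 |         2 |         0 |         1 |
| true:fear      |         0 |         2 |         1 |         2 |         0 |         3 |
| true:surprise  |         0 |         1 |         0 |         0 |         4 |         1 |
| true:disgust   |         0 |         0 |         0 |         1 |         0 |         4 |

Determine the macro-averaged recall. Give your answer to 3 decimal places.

0.560

Per-class recall (TP/(TP+FN)):
  joy: TP=4, FN=0+1+3+1+3=8 → 4/12 = 0.3333
  sad: TP=8, FN=0+3+1+0+0=4 → 8/12 = 0.6667
  anger: TP=9, FN=1+1+2+0+1=5 → 9/14 = 0.6429
  fear: TP=2, FN=0+2+1+0+3=6 → 2/8 = 0.2500
  surprise: TP=4, FN=0+1+0+0+1=2 → 4/6 = 0.6667
  disgust: TP=4, FN=0+0+0+1+0=1 → 4/5 = 0.8000
Macro-recall = mean = (0.3333 + 0.6667 + 0.6429 + 0.2500 + 0.6667 + 0.8000) / 6 = 0.560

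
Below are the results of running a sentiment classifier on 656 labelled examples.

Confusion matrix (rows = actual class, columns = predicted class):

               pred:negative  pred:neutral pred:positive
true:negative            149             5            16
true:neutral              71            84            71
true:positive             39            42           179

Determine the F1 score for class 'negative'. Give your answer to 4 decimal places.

F1 score = 2·TP/(2·TP+FP+FN).
negative: TP=149, FP=71+39=110, FN=5+16=21 → 298/429 = 0.69464

0.6946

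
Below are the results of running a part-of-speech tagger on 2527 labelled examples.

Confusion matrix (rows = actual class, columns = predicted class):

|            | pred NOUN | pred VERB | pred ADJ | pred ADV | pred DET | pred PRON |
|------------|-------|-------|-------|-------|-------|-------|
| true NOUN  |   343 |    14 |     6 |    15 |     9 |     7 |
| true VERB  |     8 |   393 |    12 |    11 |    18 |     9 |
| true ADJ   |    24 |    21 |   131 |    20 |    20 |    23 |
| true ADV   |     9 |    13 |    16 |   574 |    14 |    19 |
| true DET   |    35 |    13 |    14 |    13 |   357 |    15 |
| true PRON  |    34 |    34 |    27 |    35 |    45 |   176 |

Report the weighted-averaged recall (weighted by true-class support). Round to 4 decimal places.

0.7812

Per-class recall (TP/(TP+FN)):
  NOUN: TP=343, FN=14+6+15+9+7=51 → 343/394 = 0.87056
  VERB: TP=393, FN=8+12+11+18+9=58 → 393/451 = 0.87140
  ADJ: TP=131, FN=24+21+20+20+23=108 → 131/239 = 0.54812
  ADV: TP=574, FN=9+13+16+14+19=71 → 574/645 = 0.88992
  DET: TP=357, FN=35+13+14+13+15=90 → 357/447 = 0.79866
  PRON: TP=176, FN=34+34+27+35+45=175 → 176/351 = 0.50142
Weighted-recall = Σ (supportᵢ/N)·recallᵢ with N=2527: (394/2527)·0.87056 + (451/2527)·0.87140 + (239/2527)·0.54812 + (645/2527)·0.88992 + (447/2527)·0.79866 + (351/2527)·0.50142 = 0.7812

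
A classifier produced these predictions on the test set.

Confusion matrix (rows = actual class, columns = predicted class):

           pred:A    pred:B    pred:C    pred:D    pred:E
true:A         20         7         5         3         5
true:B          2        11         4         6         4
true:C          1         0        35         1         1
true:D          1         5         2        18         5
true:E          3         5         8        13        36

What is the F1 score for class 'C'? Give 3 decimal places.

0.761

Take TP from the diagonal, FP from the rest of the 'C' prediction marginal, FN from the rest of the 'C' actual marginal.
F1 score = 2·TP/(2·TP+FP+FN).
C: TP=35, FP=5+4+2+8=19, FN=1+0+1+1=3 → 70/92 = 0.7609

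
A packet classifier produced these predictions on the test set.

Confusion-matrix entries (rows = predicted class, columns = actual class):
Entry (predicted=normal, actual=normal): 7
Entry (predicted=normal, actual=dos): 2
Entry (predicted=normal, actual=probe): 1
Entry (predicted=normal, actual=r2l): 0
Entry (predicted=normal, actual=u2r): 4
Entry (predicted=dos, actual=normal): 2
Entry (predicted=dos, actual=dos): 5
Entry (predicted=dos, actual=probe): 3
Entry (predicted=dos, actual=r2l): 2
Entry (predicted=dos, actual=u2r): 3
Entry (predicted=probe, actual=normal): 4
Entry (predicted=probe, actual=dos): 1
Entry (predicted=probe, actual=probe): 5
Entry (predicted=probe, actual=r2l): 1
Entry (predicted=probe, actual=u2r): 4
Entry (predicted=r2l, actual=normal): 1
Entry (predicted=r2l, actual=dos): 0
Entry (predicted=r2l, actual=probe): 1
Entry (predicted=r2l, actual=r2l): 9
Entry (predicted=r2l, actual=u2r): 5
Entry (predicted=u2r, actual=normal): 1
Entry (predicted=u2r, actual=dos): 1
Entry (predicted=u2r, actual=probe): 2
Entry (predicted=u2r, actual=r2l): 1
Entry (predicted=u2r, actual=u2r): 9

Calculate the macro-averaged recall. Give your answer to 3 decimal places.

0.498

Per-class recall (TP/(TP+FN)):
  normal: TP=7, FN=2+4+1+1=8 → 7/15 = 0.4667
  dos: TP=5, FN=2+1+0+1=4 → 5/9 = 0.5556
  probe: TP=5, FN=1+3+1+2=7 → 5/12 = 0.4167
  r2l: TP=9, FN=0+2+1+1=4 → 9/13 = 0.6923
  u2r: TP=9, FN=4+3+4+5=16 → 9/25 = 0.3600
Macro-recall = mean = (0.4667 + 0.5556 + 0.4167 + 0.6923 + 0.3600) / 5 = 0.498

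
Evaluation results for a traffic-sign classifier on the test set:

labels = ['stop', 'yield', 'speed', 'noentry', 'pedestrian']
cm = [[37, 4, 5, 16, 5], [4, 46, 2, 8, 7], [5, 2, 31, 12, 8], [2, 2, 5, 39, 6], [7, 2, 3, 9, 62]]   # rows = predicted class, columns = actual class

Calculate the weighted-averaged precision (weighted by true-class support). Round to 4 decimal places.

0.6681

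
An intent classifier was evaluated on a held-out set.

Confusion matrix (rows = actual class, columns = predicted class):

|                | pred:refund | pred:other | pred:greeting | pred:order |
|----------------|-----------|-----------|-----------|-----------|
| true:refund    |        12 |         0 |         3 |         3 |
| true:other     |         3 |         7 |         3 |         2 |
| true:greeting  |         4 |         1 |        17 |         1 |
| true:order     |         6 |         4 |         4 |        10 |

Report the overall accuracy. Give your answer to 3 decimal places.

Accuracy = trace / total = (12+7+17+10=46) / 80 = 46/80 = 0.575

0.575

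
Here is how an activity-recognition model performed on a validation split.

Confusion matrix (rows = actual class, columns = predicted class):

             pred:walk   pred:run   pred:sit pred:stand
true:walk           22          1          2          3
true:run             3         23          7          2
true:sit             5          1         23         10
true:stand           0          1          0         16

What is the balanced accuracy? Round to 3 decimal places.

0.743

Balanced accuracy = mean of per-class recall.
  walk: recall = 22/28 = 0.7857
  run: recall = 23/35 = 0.6571
  sit: recall = 23/39 = 0.5897
  stand: recall = 16/17 = 0.9412
Mean = (0.7857 + 0.6571 + 0.5897 + 0.9412) / 4 = 0.743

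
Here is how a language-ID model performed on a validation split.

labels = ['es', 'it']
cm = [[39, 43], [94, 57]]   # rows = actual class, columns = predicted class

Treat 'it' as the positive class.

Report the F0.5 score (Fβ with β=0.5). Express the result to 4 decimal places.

Fβ = (1+β²)·TP / ((1+β²)·TP + β²·FN + FP), with β²=1/4
= 1.25·57 / (1.25·57 + 0.25·94 + 43) = 0.5172

0.5172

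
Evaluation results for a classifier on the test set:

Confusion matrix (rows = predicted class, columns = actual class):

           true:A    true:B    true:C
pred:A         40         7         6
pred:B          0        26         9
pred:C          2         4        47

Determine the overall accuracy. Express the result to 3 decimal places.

0.801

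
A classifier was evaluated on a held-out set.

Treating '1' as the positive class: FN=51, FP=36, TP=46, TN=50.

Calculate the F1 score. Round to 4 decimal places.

0.5140

Precision = TP/(TP+FP) = 46/82 = 0.5610
Recall = TP/(TP+FN) = 46/97 = 0.4742
F1 = 2·TP/(2·TP+FP+FN) = 92/179 = 0.5140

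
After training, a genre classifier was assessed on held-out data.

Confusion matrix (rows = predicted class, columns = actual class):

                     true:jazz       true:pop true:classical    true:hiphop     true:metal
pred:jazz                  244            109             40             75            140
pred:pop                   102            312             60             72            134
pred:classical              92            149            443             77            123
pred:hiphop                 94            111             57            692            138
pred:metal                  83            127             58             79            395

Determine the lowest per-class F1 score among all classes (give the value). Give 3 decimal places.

0.399

Per-class F1 score (2·TP/(2·TP+FP+FN)):
  jazz: TP=244, FP=109+40+75+140=364, FN=102+92+94+83=371 → 488/1223 = 0.3990
  pop: TP=312, FP=102+60+72+134=368, FN=109+149+111+127=496 → 624/1488 = 0.4194
  classical: TP=443, FP=92+149+77+123=441, FN=40+60+57+58=215 → 886/1542 = 0.5746
  hiphop: TP=692, FP=94+111+57+138=400, FN=75+72+77+79=303 → 1384/2087 = 0.6632
  metal: TP=395, FP=83+127+58+79=347, FN=140+134+123+138=535 → 790/1672 = 0.4725
Lowest is class 'jazz' with F1 score = 0.399.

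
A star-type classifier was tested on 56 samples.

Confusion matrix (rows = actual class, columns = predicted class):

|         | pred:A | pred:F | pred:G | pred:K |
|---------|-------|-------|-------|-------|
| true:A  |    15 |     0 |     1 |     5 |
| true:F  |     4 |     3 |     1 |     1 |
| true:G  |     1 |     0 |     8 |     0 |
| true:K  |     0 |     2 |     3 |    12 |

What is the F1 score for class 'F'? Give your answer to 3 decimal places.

0.429

F1 score = 2·TP/(2·TP+FP+FN).
F: TP=3, FP=0+0+2=2, FN=4+1+1=6 → 6/14 = 0.4286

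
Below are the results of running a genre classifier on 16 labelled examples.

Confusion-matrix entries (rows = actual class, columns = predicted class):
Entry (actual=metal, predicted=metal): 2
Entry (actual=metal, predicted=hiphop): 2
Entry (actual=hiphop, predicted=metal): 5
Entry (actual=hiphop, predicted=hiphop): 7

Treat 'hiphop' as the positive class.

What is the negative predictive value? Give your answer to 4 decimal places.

0.2857

NPV = TN/(TN+FN) = 2/(2+5) = 0.2857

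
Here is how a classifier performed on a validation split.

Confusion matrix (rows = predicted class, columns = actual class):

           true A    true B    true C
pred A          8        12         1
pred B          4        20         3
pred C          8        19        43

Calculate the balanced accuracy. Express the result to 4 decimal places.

0.5690

Balanced accuracy = mean of per-class recall.
  A: recall = 8/20 = 0.40000
  B: recall = 20/51 = 0.39216
  C: recall = 43/47 = 0.91489
Mean = (0.40000 + 0.39216 + 0.91489) / 3 = 0.5690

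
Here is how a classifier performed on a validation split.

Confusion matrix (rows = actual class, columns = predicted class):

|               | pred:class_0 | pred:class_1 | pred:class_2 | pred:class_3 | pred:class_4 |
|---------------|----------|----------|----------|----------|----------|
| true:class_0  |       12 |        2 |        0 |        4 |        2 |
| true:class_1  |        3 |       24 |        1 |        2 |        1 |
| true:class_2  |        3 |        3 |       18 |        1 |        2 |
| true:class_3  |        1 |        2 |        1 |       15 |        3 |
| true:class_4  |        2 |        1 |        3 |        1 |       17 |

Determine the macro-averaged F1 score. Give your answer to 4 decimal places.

0.6856

Per-class F1 score (2·TP/(2·TP+FP+FN)):
  class_0: TP=12, FP=3+3+1+2=9, FN=2+0+4+2=8 → 24/41 = 0.58537
  class_1: TP=24, FP=2+3+2+1=8, FN=3+1+2+1=7 → 48/63 = 0.76190
  class_2: TP=18, FP=0+1+1+3=5, FN=3+3+1+2=9 → 36/50 = 0.72000
  class_3: TP=15, FP=4+2+1+1=8, FN=1+2+1+3=7 → 30/45 = 0.66667
  class_4: TP=17, FP=2+1+2+3=8, FN=2+1+3+1=7 → 34/49 = 0.69388
Macro-F1 score = mean = (0.58537 + 0.76190 + 0.72000 + 0.66667 + 0.69388) / 5 = 0.6856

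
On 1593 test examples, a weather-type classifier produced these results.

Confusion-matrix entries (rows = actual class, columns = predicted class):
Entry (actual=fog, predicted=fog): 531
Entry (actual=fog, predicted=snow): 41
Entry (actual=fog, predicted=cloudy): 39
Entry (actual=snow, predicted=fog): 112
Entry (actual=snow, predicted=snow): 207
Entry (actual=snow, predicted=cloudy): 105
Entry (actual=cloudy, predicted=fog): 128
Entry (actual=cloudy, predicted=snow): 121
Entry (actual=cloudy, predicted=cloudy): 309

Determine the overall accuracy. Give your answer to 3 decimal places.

0.657

Accuracy = trace / total = (531+207+309=1047) / 1593 = 1047/1593 = 0.657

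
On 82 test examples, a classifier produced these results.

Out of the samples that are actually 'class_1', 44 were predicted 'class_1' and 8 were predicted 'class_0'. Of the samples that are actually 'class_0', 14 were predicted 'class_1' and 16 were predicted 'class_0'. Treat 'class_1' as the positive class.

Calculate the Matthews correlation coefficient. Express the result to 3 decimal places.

0.402

MCC = (TP·TN − FP·FN) / √((TP+FP)(TP+FN)(TN+FP)(TN+FN))
Numerator = 44·16 − 14·8 = 592
Denominator = √(58·52·30·24) = √2171520 = 1473.6078
MCC = 592 / 1473.6078 = 0.402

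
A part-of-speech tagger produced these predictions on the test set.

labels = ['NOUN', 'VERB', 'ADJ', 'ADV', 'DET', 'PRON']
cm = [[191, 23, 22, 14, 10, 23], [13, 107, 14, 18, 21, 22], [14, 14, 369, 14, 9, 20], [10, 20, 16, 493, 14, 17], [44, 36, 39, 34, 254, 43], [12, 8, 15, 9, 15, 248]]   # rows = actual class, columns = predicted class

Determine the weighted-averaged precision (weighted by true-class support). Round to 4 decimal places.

0.7453

Per-class precision (TP/(TP+FP)):
  NOUN: TP=191, FP=13+14+10+44+12=93 → 191/284 = 0.67254
  VERB: TP=107, FP=23+14+20+36+8=101 → 107/208 = 0.51442
  ADJ: TP=369, FP=22+14+16+39+15=106 → 369/475 = 0.77684
  ADV: TP=493, FP=14+18+14+34+9=89 → 493/582 = 0.84708
  DET: TP=254, FP=10+21+9+14+15=69 → 254/323 = 0.78638
  PRON: TP=248, FP=23+22+20+17+43=125 → 248/373 = 0.66488
Weighted-precision = Σ (supportᵢ/N)·precisionᵢ with N=2245: (283/2245)·0.67254 + (195/2245)·0.51442 + (440/2245)·0.77684 + (570/2245)·0.84708 + (450/2245)·0.78638 + (307/2245)·0.66488 = 0.7453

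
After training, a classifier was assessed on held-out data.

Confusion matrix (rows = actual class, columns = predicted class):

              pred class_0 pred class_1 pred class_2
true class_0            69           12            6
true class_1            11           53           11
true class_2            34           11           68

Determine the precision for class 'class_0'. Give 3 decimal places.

One-vs-rest for 'class_0': TP = diagonal; FP = other classes predicted 'class_0'; FN = 'class_0' predicted as other.
precision = TP/(TP+FP).
class_0: TP=69, FP=11+34=45 → 69/114 = 0.6053

0.605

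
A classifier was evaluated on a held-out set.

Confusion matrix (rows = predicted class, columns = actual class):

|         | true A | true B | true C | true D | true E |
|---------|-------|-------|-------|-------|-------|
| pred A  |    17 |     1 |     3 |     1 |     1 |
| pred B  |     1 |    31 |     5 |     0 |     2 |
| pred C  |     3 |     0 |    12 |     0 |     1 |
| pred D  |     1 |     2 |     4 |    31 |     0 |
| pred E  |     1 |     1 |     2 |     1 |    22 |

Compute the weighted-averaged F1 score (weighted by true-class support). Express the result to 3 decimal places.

Per-class F1 score (2·TP/(2·TP+FP+FN)):
  A: TP=17, FP=1+3+1+1=6, FN=1+3+1+1=6 → 34/46 = 0.7391
  B: TP=31, FP=1+5+0+2=8, FN=1+0+2+1=4 → 62/74 = 0.8378
  C: TP=12, FP=3+0+0+1=4, FN=3+5+4+2=14 → 24/42 = 0.5714
  D: TP=31, FP=1+2+4+0=7, FN=1+0+0+1=2 → 62/71 = 0.8732
  E: TP=22, FP=1+1+2+1=5, FN=1+2+1+0=4 → 44/53 = 0.8302
Weighted-F1 score = Σ (supportᵢ/N)·F1 scoreᵢ with N=143: (23/143)·0.7391 + (35/143)·0.8378 + (26/143)·0.5714 + (33/143)·0.8732 + (26/143)·0.8302 = 0.780

0.780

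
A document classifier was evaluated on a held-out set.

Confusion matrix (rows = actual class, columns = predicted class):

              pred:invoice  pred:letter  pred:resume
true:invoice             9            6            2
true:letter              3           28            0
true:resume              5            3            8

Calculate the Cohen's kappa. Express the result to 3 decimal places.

Observed agreement pₒ = trace/N = 45/64 = 0.7031
Expected agreement pₑ = Σ (rowᵢ·colᵢ)/N² = (17·17 + 31·37 + 16·10)/64² = 0.3896
κ = (pₒ − pₑ)/(1 − pₑ) = (0.7031 − 0.3896)/(1 − 0.3896) = 0.514

0.514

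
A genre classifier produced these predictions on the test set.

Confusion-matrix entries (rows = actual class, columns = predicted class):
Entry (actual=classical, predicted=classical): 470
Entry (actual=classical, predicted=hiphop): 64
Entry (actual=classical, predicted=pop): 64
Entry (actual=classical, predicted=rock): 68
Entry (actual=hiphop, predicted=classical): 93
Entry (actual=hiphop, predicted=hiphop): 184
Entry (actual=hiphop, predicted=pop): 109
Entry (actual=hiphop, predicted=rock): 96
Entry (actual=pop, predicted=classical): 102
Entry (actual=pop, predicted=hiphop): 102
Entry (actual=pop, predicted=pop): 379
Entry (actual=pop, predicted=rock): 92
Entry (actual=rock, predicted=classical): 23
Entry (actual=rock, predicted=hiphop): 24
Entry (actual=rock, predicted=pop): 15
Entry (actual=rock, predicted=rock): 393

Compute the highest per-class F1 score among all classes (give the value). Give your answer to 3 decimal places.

0.712

Per-class F1 score (2·TP/(2·TP+FP+FN)):
  classical: TP=470, FP=93+102+23=218, FN=64+64+68=196 → 940/1354 = 0.6942
  hiphop: TP=184, FP=64+102+24=190, FN=93+109+96=298 → 368/856 = 0.4299
  pop: TP=379, FP=64+109+15=188, FN=102+102+92=296 → 758/1242 = 0.6103
  rock: TP=393, FP=68+96+92=256, FN=23+24+15=62 → 786/1104 = 0.7120
Highest is class 'rock' with F1 score = 0.712.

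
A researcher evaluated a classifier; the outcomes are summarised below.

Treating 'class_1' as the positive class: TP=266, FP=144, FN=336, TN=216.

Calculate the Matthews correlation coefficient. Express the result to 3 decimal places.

MCC = (TP·TN − FP·FN) / √((TP+FP)(TP+FN)(TN+FP)(TN+FN))
Numerator = 266·216 − 144·336 = 9072
Denominator = √(410·602·360·552) = √49048070400 = 221467.9896
MCC = 9072 / 221467.9896 = 0.041

0.041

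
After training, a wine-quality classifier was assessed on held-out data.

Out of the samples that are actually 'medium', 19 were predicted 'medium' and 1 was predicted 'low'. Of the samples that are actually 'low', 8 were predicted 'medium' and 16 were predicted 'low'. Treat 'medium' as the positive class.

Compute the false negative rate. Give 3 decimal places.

0.050

FNR = FN/(FN+TP) = 1/(1+19) = 0.050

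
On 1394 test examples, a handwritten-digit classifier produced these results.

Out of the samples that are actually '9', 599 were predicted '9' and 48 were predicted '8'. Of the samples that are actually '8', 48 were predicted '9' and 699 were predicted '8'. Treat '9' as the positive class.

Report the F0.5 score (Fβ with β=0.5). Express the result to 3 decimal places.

0.926

Fβ = (1+β²)·TP / ((1+β²)·TP + β²·FN + FP), with β²=1/4
= 1.25·599 / (1.25·599 + 0.25·48 + 48) = 0.926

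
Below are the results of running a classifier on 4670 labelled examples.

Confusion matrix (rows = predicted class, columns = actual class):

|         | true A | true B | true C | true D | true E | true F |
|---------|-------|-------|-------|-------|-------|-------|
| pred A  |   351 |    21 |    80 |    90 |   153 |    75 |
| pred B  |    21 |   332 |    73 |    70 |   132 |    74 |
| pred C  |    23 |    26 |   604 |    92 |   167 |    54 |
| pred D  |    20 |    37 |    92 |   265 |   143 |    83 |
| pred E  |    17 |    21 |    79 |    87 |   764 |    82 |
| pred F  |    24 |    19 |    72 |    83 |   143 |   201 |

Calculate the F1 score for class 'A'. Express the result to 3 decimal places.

Take TP from the diagonal, FP from the rest of the 'A' prediction marginal, FN from the rest of the 'A' actual marginal.
F1 score = 2·TP/(2·TP+FP+FN).
A: TP=351, FP=21+80+90+153+75=419, FN=21+23+20+17+24=105 → 702/1226 = 0.5726

0.573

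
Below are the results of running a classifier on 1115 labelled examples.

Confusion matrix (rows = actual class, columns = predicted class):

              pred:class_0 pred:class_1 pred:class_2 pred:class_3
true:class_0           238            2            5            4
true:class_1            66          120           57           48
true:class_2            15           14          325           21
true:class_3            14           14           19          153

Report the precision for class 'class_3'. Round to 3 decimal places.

Treat 'class_3' as positive and all other classes as negative.
precision = TP/(TP+FP).
class_3: TP=153, FP=4+48+21=73 → 153/226 = 0.6770

0.677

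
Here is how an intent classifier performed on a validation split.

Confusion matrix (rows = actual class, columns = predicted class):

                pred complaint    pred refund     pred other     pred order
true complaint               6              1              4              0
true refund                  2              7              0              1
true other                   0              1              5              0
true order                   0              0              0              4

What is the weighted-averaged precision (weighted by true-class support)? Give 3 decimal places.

0.728

Per-class precision (TP/(TP+FP)):
  complaint: TP=6, FP=2+0+0=2 → 6/8 = 0.7500
  refund: TP=7, FP=1+1+0=2 → 7/9 = 0.7778
  other: TP=5, FP=4+0+0=4 → 5/9 = 0.5556
  order: TP=4, FP=0+1+0=1 → 4/5 = 0.8000
Weighted-precision = Σ (supportᵢ/N)·precisionᵢ with N=31: (11/31)·0.7500 + (10/31)·0.7778 + (6/31)·0.5556 + (4/31)·0.8000 = 0.728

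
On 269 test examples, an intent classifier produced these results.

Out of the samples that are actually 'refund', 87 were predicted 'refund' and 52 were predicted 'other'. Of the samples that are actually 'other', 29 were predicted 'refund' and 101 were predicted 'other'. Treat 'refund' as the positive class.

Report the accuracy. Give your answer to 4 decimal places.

Accuracy = (TP+TN)/N = (87+101)/269 = 0.6989

0.6989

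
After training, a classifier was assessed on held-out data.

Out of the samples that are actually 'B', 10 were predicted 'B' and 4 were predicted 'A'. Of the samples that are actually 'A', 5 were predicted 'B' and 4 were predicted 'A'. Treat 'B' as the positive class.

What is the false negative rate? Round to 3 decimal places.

0.286

FNR = FN/(FN+TP) = 4/(4+10) = 0.286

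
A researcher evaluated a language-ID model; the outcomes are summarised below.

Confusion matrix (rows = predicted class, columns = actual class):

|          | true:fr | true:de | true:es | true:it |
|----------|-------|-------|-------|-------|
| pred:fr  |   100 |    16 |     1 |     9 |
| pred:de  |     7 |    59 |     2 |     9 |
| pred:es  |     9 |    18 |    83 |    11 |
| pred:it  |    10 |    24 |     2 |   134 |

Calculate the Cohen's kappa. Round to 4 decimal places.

Observed agreement pₒ = trace/N = 376/494 = 0.76113
Expected agreement pₑ = Σ (rowᵢ·colᵢ)/N² = (126·126 + 117·77 + 88·121 + 163·170)/494² = 0.25915
κ = (pₒ − pₑ)/(1 − pₑ) = (0.76113 − 0.25915)/(1 − 0.25915) = 0.6776

0.6776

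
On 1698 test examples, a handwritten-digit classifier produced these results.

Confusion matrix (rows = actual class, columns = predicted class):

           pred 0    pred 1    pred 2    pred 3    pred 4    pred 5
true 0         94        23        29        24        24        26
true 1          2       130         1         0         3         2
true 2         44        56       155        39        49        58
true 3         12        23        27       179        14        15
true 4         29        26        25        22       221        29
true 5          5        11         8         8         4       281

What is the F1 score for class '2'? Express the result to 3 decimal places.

0.480

Treat '2' as positive and all other classes as negative.
F1 score = 2·TP/(2·TP+FP+FN).
2: TP=155, FP=29+1+27+25+8=90, FN=44+56+39+49+58=246 → 310/646 = 0.4799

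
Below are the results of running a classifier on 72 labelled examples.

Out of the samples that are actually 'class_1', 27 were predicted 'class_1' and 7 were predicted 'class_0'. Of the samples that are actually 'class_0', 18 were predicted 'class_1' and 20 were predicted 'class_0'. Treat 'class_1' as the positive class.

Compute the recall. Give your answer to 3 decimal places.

0.794

Recall = TP/(TP+FN) = 27/(27+7) = 27/34 = 0.794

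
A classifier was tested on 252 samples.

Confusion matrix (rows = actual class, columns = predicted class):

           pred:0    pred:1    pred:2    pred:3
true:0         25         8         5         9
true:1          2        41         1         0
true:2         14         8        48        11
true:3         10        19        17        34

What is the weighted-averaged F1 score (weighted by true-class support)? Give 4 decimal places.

0.5786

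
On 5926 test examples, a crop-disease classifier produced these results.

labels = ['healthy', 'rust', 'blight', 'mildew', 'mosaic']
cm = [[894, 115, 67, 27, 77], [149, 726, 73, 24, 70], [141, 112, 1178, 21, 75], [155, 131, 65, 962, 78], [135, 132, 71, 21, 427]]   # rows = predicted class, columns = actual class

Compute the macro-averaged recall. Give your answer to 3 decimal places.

0.703

Per-class recall (TP/(TP+FN)):
  healthy: TP=894, FN=149+141+155+135=580 → 894/1474 = 0.6065
  rust: TP=726, FN=115+112+131+132=490 → 726/1216 = 0.5970
  blight: TP=1178, FN=67+73+65+71=276 → 1178/1454 = 0.8102
  mildew: TP=962, FN=27+24+21+21=93 → 962/1055 = 0.9118
  mosaic: TP=427, FN=77+70+75+78=300 → 427/727 = 0.5873
Macro-recall = mean = (0.6065 + 0.5970 + 0.8102 + 0.9118 + 0.5873) / 5 = 0.703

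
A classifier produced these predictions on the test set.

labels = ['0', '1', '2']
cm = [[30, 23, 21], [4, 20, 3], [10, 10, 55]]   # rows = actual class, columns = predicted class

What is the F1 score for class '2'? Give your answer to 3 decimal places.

0.714

F1 score = 2·TP/(2·TP+FP+FN).
2: TP=55, FP=21+3=24, FN=10+10=20 → 110/154 = 0.7143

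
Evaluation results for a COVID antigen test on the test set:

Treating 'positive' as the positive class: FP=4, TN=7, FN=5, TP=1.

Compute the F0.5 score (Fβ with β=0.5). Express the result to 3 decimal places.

0.192

Fβ = (1+β²)·TP / ((1+β²)·TP + β²·FN + FP), with β²=1/4
= 1.25·1 / (1.25·1 + 0.25·5 + 4) = 0.192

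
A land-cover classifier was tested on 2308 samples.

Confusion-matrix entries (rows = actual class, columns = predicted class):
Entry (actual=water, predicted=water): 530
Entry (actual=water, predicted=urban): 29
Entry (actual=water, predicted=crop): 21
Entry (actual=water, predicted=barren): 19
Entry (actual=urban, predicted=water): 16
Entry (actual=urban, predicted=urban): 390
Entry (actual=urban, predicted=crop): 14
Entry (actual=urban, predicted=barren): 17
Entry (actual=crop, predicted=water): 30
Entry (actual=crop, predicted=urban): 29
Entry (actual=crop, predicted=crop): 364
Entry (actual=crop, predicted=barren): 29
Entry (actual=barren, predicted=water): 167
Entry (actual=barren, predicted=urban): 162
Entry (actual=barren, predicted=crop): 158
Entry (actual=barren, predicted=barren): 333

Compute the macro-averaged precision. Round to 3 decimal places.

0.711

Per-class precision (TP/(TP+FP)):
  water: TP=530, FP=16+30+167=213 → 530/743 = 0.7133
  urban: TP=390, FP=29+29+162=220 → 390/610 = 0.6393
  crop: TP=364, FP=21+14+158=193 → 364/557 = 0.6535
  barren: TP=333, FP=19+17+29=65 → 333/398 = 0.8367
Macro-precision = mean = (0.7133 + 0.6393 + 0.6535 + 0.8367) / 4 = 0.711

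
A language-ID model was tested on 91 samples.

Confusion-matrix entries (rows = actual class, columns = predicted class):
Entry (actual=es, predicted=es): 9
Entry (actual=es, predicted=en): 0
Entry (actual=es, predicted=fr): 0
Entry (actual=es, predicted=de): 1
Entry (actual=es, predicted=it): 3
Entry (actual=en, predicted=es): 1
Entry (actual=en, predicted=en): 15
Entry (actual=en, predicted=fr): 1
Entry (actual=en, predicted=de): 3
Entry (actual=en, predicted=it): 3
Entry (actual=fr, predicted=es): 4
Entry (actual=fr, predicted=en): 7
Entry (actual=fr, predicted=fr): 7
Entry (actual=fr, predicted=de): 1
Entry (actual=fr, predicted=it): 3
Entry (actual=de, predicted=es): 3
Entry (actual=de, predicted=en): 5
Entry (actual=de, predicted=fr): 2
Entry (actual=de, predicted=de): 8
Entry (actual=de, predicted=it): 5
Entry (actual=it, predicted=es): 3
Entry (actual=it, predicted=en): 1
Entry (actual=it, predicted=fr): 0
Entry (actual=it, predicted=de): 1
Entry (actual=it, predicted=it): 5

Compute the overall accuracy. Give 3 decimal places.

Accuracy = trace / total = (9+15+7+8+5=44) / 91 = 44/91 = 0.484

0.484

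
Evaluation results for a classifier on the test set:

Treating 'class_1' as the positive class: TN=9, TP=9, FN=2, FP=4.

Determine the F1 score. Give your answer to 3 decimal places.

0.750

Precision = TP/(TP+FP) = 9/13 = 0.6923
Recall = TP/(TP+FN) = 9/11 = 0.8182
F1 = 2·TP/(2·TP+FP+FN) = 18/24 = 0.750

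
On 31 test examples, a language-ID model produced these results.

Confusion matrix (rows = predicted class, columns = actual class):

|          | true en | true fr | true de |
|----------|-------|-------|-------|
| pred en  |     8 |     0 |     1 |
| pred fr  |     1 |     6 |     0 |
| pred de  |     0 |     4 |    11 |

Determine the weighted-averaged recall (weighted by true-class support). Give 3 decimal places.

0.806

Per-class recall (TP/(TP+FN)):
  en: TP=8, FN=1+0=1 → 8/9 = 0.8889
  fr: TP=6, FN=0+4=4 → 6/10 = 0.6000
  de: TP=11, FN=1+0=1 → 11/12 = 0.9167
Weighted-recall = Σ (supportᵢ/N)·recallᵢ with N=31: (9/31)·0.8889 + (10/31)·0.6000 + (12/31)·0.9167 = 0.806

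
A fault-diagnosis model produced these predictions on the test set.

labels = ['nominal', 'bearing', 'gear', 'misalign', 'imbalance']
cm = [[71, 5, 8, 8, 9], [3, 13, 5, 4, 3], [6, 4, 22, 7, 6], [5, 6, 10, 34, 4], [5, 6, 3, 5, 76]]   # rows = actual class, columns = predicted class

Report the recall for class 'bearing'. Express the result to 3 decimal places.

0.464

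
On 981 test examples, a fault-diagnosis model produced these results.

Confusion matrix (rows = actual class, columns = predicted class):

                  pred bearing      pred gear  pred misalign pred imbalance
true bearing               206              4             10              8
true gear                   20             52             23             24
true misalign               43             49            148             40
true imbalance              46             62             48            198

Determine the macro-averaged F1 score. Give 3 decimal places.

0.585

Per-class F1 score (2·TP/(2·TP+FP+FN)):
  bearing: TP=206, FP=20+43+46=109, FN=4+10+8=22 → 412/543 = 0.7587
  gear: TP=52, FP=4+49+62=115, FN=20+23+24=67 → 104/286 = 0.3636
  misalign: TP=148, FP=10+23+48=81, FN=43+49+40=132 → 296/509 = 0.5815
  imbalance: TP=198, FP=8+24+40=72, FN=46+62+48=156 → 396/624 = 0.6346
Macro-F1 score = mean = (0.7587 + 0.3636 + 0.5815 + 0.6346) / 4 = 0.585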